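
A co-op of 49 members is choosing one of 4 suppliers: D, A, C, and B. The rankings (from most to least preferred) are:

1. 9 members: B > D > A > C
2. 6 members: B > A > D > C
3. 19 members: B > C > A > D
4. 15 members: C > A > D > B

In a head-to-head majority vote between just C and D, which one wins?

Voters preferring C to D: 34; preferring D to C: 15.
C wins the head-to-head.

C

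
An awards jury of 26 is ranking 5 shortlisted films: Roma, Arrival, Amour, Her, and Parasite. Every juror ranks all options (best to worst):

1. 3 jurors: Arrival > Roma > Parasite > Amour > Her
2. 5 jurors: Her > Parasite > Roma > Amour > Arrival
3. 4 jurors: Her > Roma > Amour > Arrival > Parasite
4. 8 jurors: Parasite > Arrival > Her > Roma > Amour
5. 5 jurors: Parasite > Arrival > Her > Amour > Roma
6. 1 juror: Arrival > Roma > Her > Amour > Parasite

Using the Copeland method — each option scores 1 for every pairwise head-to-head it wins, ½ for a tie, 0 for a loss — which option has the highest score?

Parasite

Roma: beats Amour; loses to Arrival, Her, and Parasite → score 1.
Arrival: beats Roma, Amour, and Her; loses to Parasite → score 3.
Amour: loses to Roma, Arrival, Her, and Parasite → score 0.
Her: beats Roma and Amour; loses to Arrival and Parasite → score 2.
Parasite: beats Roma, Arrival, Amour, and Her → score 4.
Parasite has the best pairwise record.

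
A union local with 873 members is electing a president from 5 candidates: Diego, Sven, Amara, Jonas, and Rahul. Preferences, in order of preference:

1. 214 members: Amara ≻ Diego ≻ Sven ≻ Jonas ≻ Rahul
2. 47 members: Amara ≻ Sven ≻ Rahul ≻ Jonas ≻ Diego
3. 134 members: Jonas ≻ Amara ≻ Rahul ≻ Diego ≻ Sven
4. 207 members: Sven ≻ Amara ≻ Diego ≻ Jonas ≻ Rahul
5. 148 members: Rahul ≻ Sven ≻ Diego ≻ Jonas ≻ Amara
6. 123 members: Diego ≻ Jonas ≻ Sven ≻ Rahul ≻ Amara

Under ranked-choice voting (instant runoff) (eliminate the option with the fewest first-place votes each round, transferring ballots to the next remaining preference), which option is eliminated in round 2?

Round 1: Diego 123, Sven 207, Amara 261, Jonas 134, Rahul 148. Eliminate Diego.
Round 2: Sven 207, Amara 261, Jonas 257, Rahul 148. Eliminate Rahul.

Rahul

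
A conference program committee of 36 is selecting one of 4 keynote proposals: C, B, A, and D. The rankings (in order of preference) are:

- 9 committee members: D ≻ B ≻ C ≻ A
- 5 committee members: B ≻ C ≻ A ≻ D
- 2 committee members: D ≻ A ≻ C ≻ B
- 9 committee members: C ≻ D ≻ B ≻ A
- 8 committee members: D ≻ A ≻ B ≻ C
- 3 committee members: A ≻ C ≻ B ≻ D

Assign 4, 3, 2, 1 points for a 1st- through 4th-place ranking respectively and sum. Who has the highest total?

C: 9·2 + 5·3 + 2·2 + 9·4 + 8·1 + 3·3 = 90
B: 9·3 + 5·4 + 2·1 + 9·2 + 8·2 + 3·2 = 89
A: 9·1 + 5·2 + 2·3 + 9·1 + 8·3 + 3·4 = 70
D: 9·4 + 5·1 + 2·4 + 9·3 + 8·4 + 3·1 = 111
D has the highest Borda score (111).

D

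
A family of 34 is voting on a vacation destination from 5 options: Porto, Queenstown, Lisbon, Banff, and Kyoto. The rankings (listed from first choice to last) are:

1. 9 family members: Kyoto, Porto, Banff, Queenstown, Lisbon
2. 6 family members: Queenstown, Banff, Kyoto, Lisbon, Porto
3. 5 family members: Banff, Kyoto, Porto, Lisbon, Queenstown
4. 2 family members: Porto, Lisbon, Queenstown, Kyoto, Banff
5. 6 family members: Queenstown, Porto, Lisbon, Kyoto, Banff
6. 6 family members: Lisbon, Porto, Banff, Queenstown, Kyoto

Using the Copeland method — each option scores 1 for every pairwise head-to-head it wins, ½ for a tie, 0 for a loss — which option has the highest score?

Porto

Porto: beats Queenstown, Lisbon, and Banff; loses to Kyoto → score 3.
Queenstown: beats Lisbon and Kyoto; loses to Porto and Banff → score 2.
Lisbon: loses to Porto, Queenstown, Banff, and Kyoto → score 0.
Banff: beats Queenstown and Lisbon; ties Kyoto; loses to Porto → score 2.5.
Kyoto: beats Porto and Lisbon; ties Banff; loses to Queenstown → score 2.5.
Porto has the best pairwise record.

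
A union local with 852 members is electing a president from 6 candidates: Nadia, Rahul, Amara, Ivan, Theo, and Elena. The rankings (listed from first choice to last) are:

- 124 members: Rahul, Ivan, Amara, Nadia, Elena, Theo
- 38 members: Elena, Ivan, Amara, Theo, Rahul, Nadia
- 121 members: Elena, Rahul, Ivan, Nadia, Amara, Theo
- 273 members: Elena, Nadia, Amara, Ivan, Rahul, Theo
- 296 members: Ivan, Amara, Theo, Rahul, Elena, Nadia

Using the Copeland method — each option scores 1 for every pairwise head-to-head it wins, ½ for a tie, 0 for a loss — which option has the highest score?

Nadia: beats Theo; loses to Rahul, Amara, Ivan, and Elena → score 1.
Rahul: beats Nadia and Theo; loses to Amara, Ivan, and Elena → score 2.
Amara: beats Nadia, Rahul, and Theo; loses to Ivan and Elena → score 3.
Ivan: beats Nadia, Rahul, Amara, and Theo; loses to Elena → score 4.
Theo: loses to Nadia, Rahul, Amara, Ivan, and Elena → score 0.
Elena: beats Nadia, Rahul, Amara, Ivan, and Theo → score 5.
Elena has the best pairwise record.

Elena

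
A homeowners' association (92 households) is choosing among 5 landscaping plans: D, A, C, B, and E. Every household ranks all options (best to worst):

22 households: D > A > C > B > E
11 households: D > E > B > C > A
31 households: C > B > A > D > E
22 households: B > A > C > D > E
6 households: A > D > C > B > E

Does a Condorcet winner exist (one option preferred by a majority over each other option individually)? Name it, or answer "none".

none

Checking pairwise contests:
A beats D 59–33.
B beats A 64–28.
A beats C 50–42.
C beats B 59–33.
D beats E 92–0.
Every option loses at least one head-to-head, so there is no Condorcet winner.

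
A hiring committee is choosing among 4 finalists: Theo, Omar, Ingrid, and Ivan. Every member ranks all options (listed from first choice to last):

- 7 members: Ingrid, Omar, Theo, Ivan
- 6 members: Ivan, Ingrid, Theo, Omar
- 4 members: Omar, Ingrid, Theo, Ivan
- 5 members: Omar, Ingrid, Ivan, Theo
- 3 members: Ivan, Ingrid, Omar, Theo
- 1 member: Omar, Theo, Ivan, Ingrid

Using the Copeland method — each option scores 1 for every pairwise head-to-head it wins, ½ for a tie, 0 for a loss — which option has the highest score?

Theo: loses to Omar, Ingrid, and Ivan → score 0.
Omar: beats Theo and Ivan; loses to Ingrid → score 2.
Ingrid: beats Theo, Omar, and Ivan → score 3.
Ivan: beats Theo; loses to Omar and Ingrid → score 1.
Ingrid has the best pairwise record.

Ingrid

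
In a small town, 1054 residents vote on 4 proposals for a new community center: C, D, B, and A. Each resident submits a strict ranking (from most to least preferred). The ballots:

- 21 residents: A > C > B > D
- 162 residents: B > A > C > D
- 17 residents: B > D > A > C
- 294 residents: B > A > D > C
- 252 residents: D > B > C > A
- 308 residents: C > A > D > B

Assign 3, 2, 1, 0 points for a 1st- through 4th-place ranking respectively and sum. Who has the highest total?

C: 21·2 + 162·1 + 17·0 + 294·0 + 252·1 + 308·3 = 1380
D: 21·0 + 162·0 + 17·2 + 294·1 + 252·3 + 308·1 = 1392
B: 21·1 + 162·3 + 17·3 + 294·3 + 252·2 + 308·0 = 1944
A: 21·3 + 162·2 + 17·1 + 294·2 + 252·0 + 308·2 = 1608
B has the highest Borda score (1944).

B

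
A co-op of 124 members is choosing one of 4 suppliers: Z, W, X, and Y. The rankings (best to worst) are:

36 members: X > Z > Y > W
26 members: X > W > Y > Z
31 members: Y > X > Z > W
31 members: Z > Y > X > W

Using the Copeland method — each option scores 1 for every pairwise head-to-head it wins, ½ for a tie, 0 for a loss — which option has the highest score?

X

Z: beats W and Y; loses to X → score 2.
W: loses to Z, X, and Y → score 0.
X: beats Z and W; ties Y → score 2.5.
Y: beats W; ties X; loses to Z → score 1.5.
X has the best pairwise record.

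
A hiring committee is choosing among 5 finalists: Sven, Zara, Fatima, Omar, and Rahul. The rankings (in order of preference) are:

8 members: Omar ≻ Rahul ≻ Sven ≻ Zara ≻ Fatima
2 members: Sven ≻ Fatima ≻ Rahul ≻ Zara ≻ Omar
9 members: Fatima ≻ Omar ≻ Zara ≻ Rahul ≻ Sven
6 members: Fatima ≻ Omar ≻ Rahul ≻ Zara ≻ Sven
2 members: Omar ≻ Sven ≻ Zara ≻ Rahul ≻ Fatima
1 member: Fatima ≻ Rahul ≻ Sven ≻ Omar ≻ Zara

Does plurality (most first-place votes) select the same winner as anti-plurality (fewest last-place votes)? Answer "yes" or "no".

no

Plurality — first-place votes: Sven 2, Zara 0, Fatima 16, Omar 10, Rahul 0. Winner: Fatima.
Anti-plurality — last-place votes: Sven 15, Zara 1, Fatima 10, Omar 2, Rahul 0. Winner: Rahul.
The two methods disagree.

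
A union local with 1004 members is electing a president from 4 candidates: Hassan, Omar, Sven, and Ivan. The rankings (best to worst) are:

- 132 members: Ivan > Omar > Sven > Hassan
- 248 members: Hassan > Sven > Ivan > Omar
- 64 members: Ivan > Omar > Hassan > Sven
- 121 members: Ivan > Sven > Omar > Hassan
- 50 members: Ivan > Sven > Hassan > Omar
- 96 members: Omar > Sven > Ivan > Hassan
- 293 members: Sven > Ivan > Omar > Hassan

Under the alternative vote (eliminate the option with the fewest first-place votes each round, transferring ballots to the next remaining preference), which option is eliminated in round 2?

Round 1: Hassan 248, Omar 96, Sven 293, Ivan 367. Eliminate Omar.
Round 2: Hassan 248, Sven 389, Ivan 367. Eliminate Hassan.

Hassan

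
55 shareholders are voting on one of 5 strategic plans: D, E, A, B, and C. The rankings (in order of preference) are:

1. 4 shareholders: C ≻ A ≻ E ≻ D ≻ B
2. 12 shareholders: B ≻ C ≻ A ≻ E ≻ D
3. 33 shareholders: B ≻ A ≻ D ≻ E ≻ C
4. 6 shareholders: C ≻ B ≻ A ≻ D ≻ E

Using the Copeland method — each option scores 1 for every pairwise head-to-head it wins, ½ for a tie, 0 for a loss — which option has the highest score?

B

D: beats E and C; loses to A and B → score 2.
E: beats C; loses to D, A, and B → score 1.
A: beats D, E, and C; loses to B → score 3.
B: beats D, E, A, and C → score 4.
C: loses to D, E, A, and B → score 0.
B has the best pairwise record.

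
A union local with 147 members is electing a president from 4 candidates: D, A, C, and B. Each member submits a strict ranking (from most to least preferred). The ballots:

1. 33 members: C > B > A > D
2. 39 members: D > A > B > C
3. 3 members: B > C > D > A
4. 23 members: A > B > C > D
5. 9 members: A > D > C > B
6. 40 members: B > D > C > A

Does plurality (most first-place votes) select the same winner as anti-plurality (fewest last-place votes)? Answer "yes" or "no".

yes

Plurality — first-place votes: D 39, A 32, C 33, B 43. Winner: B.
Anti-plurality — last-place votes: D 56, A 43, C 39, B 9. Winner: B.
The two methods agree.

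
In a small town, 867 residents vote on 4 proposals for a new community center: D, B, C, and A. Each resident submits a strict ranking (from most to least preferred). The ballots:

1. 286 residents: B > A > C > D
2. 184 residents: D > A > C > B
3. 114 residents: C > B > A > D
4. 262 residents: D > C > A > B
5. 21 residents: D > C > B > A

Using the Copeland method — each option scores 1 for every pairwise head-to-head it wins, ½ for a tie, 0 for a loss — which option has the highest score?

D

D: beats B, C, and A → score 3.
B: loses to D, C, and A → score 0.
C: beats B; loses to D and A → score 1.
A: beats B and C; loses to D → score 2.
D has the best pairwise record.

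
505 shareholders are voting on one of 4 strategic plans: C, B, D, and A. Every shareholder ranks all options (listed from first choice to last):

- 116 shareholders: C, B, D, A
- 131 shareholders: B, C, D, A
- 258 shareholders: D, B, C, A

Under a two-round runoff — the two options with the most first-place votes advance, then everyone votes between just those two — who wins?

Round 1 first-place votes: C 116, B 131, D 258, A 0.
D and B advance.
Runoff: D is preferred to B by 258 voters; B by 247.
D wins the runoff.

D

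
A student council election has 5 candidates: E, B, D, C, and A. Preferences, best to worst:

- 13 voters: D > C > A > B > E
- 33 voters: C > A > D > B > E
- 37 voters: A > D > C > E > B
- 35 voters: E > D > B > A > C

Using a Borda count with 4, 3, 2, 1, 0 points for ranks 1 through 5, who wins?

D

E: 13·0 + 33·0 + 37·1 + 35·4 = 177
B: 13·1 + 33·1 + 37·0 + 35·2 = 116
D: 13·4 + 33·2 + 37·3 + 35·3 = 334
C: 13·3 + 33·4 + 37·2 + 35·0 = 245
A: 13·2 + 33·3 + 37·4 + 35·1 = 308
D has the highest Borda score (334).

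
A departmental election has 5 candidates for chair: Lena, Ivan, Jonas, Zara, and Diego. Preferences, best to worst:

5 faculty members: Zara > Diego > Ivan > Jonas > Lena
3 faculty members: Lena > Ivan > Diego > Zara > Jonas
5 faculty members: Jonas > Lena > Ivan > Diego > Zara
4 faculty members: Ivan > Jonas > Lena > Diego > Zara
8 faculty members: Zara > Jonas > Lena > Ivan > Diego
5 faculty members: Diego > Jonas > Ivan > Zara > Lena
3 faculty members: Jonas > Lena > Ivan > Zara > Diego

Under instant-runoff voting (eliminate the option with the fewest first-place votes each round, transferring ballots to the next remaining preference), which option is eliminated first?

Round 1: Lena 3, Ivan 4, Jonas 8, Zara 13, Diego 5. Eliminate Lena.

Lena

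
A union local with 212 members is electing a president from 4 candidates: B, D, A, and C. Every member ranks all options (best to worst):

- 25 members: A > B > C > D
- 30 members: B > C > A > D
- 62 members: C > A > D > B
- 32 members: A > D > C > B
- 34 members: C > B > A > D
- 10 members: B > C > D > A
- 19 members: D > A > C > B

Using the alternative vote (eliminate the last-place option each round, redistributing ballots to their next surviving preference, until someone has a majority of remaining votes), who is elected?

Round 1: B 40, D 19, A 57, C 96. Eliminate D.
Round 2: B 40, A 76, C 96. Eliminate B.
Round 3: A 76, C 136. C has a majority.

C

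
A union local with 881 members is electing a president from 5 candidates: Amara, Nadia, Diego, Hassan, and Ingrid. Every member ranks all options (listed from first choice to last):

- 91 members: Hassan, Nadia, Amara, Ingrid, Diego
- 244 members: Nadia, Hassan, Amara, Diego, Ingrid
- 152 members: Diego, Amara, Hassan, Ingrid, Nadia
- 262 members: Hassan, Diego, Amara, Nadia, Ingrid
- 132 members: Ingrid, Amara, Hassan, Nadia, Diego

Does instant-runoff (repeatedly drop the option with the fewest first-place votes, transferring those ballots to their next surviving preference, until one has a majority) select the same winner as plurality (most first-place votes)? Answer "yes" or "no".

Instant-runoff — R1 Amara 0, Nadia 244, Diego 152, Hassan 353, Ingrid 132 (Amara out); R2 Nadia 244, Diego 152, Hassan 353, Ingrid 132 (Ingrid out); R3 Nadia 244, Diego 152, Hassan 485 (Hassan winner). Winner: Hassan.
Plurality — first-place votes: Amara 0, Nadia 244, Diego 152, Hassan 353, Ingrid 132. Winner: Hassan.
The two methods agree.

yes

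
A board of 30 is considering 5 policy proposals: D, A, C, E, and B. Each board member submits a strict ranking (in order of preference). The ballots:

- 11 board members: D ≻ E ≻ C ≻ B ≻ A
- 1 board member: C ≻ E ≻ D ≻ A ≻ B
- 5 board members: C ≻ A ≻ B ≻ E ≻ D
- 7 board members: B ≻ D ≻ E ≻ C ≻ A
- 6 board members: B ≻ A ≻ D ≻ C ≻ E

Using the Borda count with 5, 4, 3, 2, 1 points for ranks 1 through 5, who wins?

D: 11·5 + 1·3 + 5·1 + 7·4 + 6·3 = 109
A: 11·1 + 1·2 + 5·4 + 7·1 + 6·4 = 64
C: 11·3 + 1·5 + 5·5 + 7·2 + 6·2 = 89
E: 11·4 + 1·4 + 5·2 + 7·3 + 6·1 = 85
B: 11·2 + 1·1 + 5·3 + 7·5 + 6·5 = 103
D has the highest Borda score (109).

D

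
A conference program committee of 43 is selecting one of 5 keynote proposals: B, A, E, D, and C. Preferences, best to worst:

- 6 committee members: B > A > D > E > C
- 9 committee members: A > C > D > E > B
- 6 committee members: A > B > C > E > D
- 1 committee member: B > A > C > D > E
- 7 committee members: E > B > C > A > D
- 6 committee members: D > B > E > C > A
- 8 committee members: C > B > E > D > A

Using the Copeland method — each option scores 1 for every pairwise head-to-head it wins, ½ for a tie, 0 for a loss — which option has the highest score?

B

B: beats A, E, D, and C → score 4.
A: beats E, D, and C; loses to B → score 3.
E: loses to B, A, D, and C → score 0.
D: beats E; loses to B, A, and C → score 1.
C: beats E and D; loses to B and A → score 2.
B has the best pairwise record.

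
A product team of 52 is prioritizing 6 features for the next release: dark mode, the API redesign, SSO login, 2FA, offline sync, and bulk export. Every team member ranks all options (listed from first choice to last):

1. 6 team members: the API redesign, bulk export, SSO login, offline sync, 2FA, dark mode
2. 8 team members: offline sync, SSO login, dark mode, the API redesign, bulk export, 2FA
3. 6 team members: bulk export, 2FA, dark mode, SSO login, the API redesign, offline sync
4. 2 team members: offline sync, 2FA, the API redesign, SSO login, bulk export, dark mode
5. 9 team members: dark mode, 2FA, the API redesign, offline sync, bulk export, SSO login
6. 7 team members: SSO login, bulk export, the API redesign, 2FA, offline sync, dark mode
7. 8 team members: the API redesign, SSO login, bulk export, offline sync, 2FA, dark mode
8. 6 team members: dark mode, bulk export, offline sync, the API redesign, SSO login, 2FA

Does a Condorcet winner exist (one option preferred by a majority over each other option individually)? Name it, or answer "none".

Checking pairwise contests:
SSO login beats dark mode 31–21.
dark mode beats the API redesign 29–23.
the API redesign beats SSO login 31–21.
the API redesign beats 2FA 35–17.
the API redesign beats offline sync 36–16.
the API redesign beats bulk export 33–19.
Every option loses at least one head-to-head, so there is no Condorcet winner.

none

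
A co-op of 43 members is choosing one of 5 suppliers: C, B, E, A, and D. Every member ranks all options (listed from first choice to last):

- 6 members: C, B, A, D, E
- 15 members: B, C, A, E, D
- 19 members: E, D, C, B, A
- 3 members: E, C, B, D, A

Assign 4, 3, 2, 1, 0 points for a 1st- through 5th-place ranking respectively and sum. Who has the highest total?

C

C: 6·4 + 15·3 + 19·2 + 3·3 = 116
B: 6·3 + 15·4 + 19·1 + 3·2 = 103
E: 6·0 + 15·1 + 19·4 + 3·4 = 103
A: 6·2 + 15·2 + 19·0 + 3·0 = 42
D: 6·1 + 15·0 + 19·3 + 3·1 = 66
C has the highest Borda score (116).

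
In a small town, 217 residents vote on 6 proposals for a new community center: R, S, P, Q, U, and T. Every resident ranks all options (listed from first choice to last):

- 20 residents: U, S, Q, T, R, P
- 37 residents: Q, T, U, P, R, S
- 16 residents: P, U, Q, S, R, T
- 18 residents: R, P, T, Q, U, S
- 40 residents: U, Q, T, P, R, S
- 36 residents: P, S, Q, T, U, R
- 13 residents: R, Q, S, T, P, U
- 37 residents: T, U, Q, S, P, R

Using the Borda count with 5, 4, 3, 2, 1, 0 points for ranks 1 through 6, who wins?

Q

R: 20·1 + 37·1 + 16·1 + 18·5 + 40·1 + 36·0 + 13·5 + 37·0 = 268
S: 20·4 + 37·0 + 16·2 + 18·0 + 40·0 + 36·4 + 13·3 + 37·2 = 369
P: 20·0 + 37·2 + 16·5 + 18·4 + 40·2 + 36·5 + 13·1 + 37·1 = 536
Q: 20·3 + 37·5 + 16·3 + 18·2 + 40·4 + 36·3 + 13·4 + 37·3 = 760
U: 20·5 + 37·3 + 16·4 + 18·1 + 40·5 + 36·1 + 13·0 + 37·4 = 677
T: 20·2 + 37·4 + 16·0 + 18·3 + 40·3 + 36·2 + 13·2 + 37·5 = 645
Q has the highest Borda score (760).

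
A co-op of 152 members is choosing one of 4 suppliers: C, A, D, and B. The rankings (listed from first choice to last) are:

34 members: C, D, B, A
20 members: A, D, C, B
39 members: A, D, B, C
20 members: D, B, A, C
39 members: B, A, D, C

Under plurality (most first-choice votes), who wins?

First-place votes: C 34, A 59, D 20, B 39.
A has the most first-place votes.

A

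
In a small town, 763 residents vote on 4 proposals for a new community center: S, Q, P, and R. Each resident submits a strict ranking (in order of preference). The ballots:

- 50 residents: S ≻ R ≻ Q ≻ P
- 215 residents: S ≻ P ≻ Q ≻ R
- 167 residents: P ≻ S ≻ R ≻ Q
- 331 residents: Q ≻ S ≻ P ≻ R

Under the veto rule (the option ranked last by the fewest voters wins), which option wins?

Last-place votes: S 0, Q 167, P 50, R 546.
S is ranked last by the fewest voters, so S wins.

S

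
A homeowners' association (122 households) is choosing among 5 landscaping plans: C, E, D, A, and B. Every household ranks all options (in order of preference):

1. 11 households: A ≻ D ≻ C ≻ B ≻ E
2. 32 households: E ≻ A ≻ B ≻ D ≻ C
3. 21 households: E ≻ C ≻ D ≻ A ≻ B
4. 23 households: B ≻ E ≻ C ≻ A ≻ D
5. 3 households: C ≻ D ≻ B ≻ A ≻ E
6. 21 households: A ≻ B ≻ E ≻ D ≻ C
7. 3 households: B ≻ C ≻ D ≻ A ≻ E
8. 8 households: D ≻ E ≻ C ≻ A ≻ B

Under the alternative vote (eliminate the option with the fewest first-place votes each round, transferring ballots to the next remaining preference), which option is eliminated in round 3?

B

Round 1: C 3, E 53, D 8, A 32, B 26. Eliminate C.
Round 2: E 53, D 11, A 32, B 26. Eliminate D.
Round 3: E 61, A 32, B 29. Eliminate B.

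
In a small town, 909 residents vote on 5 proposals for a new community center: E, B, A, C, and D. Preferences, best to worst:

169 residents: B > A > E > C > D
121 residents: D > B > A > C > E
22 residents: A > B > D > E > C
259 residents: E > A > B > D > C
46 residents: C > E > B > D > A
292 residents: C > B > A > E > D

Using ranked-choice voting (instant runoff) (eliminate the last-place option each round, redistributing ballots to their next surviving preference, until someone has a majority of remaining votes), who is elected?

Round 1: E 259, B 169, A 22, C 338, D 121. Eliminate A.
Round 2: E 259, B 191, C 338, D 121. Eliminate D.
Round 3: E 259, B 312, C 338. Eliminate E.
Round 4: B 571, C 338. B has a majority.

B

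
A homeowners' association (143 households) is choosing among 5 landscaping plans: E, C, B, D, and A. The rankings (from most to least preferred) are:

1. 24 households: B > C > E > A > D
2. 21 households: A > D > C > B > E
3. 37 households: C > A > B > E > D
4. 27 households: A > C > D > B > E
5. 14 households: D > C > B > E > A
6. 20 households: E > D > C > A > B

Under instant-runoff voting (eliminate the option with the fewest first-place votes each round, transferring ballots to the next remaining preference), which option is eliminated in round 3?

B

Round 1: E 20, C 37, B 24, D 14, A 48. Eliminate D.
Round 2: E 20, C 51, B 24, A 48. Eliminate E.
Round 3: C 71, B 24, A 48. Eliminate B.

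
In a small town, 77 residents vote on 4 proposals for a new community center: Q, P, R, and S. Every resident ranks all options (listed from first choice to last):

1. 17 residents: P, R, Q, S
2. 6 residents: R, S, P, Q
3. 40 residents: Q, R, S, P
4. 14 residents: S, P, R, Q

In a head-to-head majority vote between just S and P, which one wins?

Voters preferring S to P: 60; preferring P to S: 17.
S wins the head-to-head.

S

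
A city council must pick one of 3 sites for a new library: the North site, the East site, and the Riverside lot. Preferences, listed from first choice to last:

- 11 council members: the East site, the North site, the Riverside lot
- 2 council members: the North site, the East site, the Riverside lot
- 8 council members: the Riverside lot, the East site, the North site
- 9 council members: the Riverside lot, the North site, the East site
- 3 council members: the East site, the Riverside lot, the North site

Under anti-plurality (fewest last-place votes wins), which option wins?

the East site

Last-place votes: the North site 11, the East site 9, the Riverside lot 13.
the East site is ranked last by the fewest voters, so the East site wins.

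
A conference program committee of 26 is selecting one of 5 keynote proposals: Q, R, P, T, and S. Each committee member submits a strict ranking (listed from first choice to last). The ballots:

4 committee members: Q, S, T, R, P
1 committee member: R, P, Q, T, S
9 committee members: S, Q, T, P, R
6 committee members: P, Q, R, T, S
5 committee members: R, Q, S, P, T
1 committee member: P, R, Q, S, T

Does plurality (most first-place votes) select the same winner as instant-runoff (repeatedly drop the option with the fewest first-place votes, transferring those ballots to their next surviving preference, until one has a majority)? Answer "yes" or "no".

yes

Plurality — first-place votes: Q 4, R 6, P 7, T 0, S 9. Winner: S.
Instant-runoff — R1 Q 4, R 6, P 7, T 0, S 9 (T out); R2 Q 4, R 6, P 7, S 9 (Q out); R3 R 6, P 7, S 13 (R out); R4 P 8, S 18 (S winner). Winner: S.
The two methods agree.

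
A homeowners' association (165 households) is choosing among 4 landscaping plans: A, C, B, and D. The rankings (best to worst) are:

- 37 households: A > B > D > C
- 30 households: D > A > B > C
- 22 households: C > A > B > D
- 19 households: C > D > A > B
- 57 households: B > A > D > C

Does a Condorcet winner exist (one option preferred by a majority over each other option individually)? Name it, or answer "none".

A

A vs C: 124–41 for A.
A vs B: 108–57 for A.
A vs D: 116–49 for A.
A beats every other option head-to-head.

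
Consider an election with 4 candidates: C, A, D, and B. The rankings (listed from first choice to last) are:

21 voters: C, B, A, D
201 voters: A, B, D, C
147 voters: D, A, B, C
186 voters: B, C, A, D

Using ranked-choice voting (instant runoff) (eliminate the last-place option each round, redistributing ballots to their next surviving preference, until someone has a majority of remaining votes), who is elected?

Round 1: C 21, A 201, D 147, B 186. Eliminate C.
Round 2: A 201, D 147, B 207. Eliminate D.
Round 3: A 348, B 207. A has a majority.

A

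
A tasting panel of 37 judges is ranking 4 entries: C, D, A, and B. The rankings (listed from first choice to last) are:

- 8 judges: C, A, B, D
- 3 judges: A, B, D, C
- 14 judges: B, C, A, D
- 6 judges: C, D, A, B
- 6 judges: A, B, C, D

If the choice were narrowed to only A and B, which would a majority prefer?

Voters preferring A to B: 23; preferring B to A: 14.
A wins the head-to-head.

A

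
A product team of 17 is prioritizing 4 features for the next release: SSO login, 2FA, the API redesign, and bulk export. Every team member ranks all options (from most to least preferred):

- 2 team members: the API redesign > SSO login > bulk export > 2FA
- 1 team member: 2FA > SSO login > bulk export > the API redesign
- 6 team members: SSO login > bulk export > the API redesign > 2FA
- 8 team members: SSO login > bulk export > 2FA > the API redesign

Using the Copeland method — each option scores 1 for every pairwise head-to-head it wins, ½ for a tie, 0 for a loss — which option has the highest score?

SSO login

SSO login: beats 2FA, the API redesign, and bulk export → score 3.
2FA: beats the API redesign; loses to SSO login and bulk export → score 1.
the API redesign: loses to SSO login, 2FA, and bulk export → score 0.
bulk export: beats 2FA and the API redesign; loses to SSO login → score 2.
SSO login has the best pairwise record.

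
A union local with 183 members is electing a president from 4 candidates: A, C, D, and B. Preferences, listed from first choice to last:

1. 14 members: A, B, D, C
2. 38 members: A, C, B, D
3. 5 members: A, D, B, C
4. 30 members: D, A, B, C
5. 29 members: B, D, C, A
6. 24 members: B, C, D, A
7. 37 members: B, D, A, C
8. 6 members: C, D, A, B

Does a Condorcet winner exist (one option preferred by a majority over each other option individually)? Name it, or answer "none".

none

Checking pairwise contests:
D beats A 126–57.
A beats C 124–59.
B beats D 142–41.
A beats B 93–90.
Every option loses at least one head-to-head, so there is no Condorcet winner.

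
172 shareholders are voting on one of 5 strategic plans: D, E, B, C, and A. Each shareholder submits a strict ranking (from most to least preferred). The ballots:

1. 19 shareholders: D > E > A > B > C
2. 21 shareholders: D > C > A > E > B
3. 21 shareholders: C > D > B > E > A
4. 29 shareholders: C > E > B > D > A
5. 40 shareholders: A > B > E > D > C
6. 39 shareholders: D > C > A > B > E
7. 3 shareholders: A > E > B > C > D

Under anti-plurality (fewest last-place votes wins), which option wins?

D

Last-place votes: D 3, E 39, B 21, C 59, A 50.
D is ranked last by the fewest voters, so D wins.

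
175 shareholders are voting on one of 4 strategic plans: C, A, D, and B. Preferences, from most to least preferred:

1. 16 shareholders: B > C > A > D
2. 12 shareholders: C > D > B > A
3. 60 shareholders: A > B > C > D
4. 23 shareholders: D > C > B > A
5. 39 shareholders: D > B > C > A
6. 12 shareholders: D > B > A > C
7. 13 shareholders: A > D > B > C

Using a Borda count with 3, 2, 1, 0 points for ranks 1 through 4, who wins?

C: 16·2 + 12·3 + 60·1 + 23·2 + 39·1 + 12·0 + 13·0 = 213
A: 16·1 + 12·0 + 60·3 + 23·0 + 39·0 + 12·1 + 13·3 = 247
D: 16·0 + 12·2 + 60·0 + 23·3 + 39·3 + 12·3 + 13·2 = 272
B: 16·3 + 12·1 + 60·2 + 23·1 + 39·2 + 12·2 + 13·1 = 318
B has the highest Borda score (318).

B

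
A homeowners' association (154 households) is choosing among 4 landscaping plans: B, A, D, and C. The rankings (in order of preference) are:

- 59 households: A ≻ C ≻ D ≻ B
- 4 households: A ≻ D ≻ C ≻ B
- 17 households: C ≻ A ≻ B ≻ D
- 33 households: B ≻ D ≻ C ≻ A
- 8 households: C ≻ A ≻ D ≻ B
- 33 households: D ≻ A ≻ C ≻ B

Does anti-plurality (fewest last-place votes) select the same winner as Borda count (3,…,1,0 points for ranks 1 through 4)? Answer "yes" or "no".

Anti-plurality — last-place votes: B 104, A 33, D 17, C 0. Winner: C.
Borda — scores: B 116, A 305, D 240, C 263. Winner: A.
The two methods disagree.

no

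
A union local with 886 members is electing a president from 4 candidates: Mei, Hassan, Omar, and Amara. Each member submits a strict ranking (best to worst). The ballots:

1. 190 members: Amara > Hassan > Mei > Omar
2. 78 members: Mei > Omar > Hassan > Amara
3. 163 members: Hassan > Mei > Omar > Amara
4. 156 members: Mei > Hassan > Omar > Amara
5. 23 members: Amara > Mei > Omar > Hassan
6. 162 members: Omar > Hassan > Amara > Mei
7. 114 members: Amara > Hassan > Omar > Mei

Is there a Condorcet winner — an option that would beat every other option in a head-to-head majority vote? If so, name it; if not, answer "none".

Hassan

Hassan vs Mei: 629–257 for Hassan.
Hassan vs Omar: 623–263 for Hassan.
Hassan vs Amara: 559–327 for Hassan.
Hassan beats every other option head-to-head.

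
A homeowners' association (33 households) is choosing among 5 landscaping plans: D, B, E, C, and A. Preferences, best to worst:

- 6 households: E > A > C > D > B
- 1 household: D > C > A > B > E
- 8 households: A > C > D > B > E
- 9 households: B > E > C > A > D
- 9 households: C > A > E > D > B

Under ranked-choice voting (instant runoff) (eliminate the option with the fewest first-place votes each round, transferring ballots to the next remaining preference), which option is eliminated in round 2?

E

Round 1: D 1, B 9, E 6, C 9, A 8. Eliminate D.
Round 2: B 9, E 6, C 10, A 8. Eliminate E.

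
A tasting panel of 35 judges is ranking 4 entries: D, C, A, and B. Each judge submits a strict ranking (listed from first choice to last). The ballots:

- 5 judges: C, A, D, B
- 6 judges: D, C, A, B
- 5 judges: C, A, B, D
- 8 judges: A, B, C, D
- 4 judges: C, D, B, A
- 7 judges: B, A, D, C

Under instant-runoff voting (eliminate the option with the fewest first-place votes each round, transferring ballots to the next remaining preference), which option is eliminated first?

D

Round 1: D 6, C 14, A 8, B 7. Eliminate D.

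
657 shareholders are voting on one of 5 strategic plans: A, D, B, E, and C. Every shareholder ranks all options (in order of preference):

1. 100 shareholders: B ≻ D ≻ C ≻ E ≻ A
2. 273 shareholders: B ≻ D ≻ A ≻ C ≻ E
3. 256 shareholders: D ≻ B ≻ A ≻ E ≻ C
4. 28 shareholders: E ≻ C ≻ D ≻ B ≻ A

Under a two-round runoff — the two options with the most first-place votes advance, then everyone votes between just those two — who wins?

B

Round 1 first-place votes: A 0, D 256, B 373, E 28, C 0.
B and D advance.
Runoff: B is preferred to D by 373 voters; D by 284.
B wins the runoff.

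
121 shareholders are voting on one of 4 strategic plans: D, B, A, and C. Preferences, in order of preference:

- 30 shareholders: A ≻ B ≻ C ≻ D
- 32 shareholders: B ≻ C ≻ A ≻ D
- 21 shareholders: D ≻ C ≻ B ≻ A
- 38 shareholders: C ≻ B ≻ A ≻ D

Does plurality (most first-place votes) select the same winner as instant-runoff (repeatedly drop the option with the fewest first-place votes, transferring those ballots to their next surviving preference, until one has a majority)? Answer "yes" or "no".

Plurality — first-place votes: D 21, B 32, A 30, C 38. Winner: C.
Instant-runoff — R1 D 21, B 32, A 30, C 38 (D out); R2 B 32, A 30, C 59 (A out); R3 B 62, C 59 (B winner). Winner: B.
The two methods disagree.

no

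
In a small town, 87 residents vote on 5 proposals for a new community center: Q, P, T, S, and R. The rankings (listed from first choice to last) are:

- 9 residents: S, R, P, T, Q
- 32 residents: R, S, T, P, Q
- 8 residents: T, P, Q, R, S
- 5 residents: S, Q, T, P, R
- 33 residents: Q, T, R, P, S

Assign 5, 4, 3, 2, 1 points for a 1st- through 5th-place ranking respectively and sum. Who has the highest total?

R

Q: 9·1 + 32·1 + 8·3 + 5·4 + 33·5 = 250
P: 9·3 + 32·2 + 8·4 + 5·2 + 33·2 = 199
T: 9·2 + 32·3 + 8·5 + 5·3 + 33·4 = 301
S: 9·5 + 32·4 + 8·1 + 5·5 + 33·1 = 239
R: 9·4 + 32·5 + 8·2 + 5·1 + 33·3 = 316
R has the highest Borda score (316).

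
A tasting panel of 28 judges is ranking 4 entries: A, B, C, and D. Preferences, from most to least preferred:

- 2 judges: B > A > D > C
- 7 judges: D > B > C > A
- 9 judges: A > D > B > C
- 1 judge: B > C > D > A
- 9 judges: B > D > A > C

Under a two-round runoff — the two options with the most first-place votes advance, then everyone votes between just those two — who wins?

Round 1 first-place votes: A 9, B 12, C 0, D 7.
B and A advance.
Runoff: B is preferred to A by 19 voters; A by 9.
B wins the runoff.

B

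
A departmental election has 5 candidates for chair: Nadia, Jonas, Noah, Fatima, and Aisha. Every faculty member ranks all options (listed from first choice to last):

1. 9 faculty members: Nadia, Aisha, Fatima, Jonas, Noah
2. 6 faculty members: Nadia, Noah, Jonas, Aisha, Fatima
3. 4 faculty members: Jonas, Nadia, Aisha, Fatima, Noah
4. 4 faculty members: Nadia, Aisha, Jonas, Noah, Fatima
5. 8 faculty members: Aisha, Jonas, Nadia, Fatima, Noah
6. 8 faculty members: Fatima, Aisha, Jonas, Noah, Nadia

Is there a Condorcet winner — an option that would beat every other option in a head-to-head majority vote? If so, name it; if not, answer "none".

none

Checking pairwise contests:
Jonas beats Nadia 20–19.
Aisha beats Jonas 29–10.
Nadia beats Noah 31–8.
Nadia beats Fatima 31–8.
Nadia beats Aisha 23–16.
Every option loses at least one head-to-head, so there is no Condorcet winner.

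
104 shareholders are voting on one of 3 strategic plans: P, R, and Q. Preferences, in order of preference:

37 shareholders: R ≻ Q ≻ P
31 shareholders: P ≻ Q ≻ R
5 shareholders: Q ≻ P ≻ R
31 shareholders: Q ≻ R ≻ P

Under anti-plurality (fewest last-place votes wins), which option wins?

Q

Last-place votes: P 68, R 36, Q 0.
Q is ranked last by the fewest voters, so Q wins.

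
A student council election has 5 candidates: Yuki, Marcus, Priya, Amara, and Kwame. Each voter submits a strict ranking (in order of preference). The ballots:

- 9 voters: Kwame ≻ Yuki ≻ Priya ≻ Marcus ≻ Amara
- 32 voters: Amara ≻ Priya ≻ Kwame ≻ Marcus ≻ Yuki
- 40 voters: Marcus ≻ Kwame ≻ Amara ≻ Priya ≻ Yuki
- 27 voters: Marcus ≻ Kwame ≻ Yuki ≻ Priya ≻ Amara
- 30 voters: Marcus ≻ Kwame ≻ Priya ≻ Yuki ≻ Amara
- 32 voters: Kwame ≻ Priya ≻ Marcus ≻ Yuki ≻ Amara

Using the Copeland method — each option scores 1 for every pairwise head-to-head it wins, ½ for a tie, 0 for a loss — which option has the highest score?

Marcus

Yuki: beats Amara; loses to Marcus, Priya, and Kwame → score 1.
Marcus: beats Yuki, Priya, Amara, and Kwame → score 4.
Priya: beats Yuki and Amara; loses to Marcus and Kwame → score 2.
Amara: loses to Yuki, Marcus, Priya, and Kwame → score 0.
Kwame: beats Yuki, Priya, and Amara; loses to Marcus → score 3.
Marcus has the best pairwise record.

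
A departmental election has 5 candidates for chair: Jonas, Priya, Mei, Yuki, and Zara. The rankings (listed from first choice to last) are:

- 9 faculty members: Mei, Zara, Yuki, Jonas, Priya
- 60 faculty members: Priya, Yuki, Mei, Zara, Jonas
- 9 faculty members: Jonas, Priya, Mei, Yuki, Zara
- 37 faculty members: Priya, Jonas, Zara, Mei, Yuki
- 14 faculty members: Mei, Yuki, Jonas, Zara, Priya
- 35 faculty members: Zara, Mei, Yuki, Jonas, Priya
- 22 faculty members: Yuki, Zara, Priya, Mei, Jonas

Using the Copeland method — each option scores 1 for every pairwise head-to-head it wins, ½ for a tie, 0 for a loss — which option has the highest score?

Priya

Jonas: loses to Priya, Mei, Yuki, and Zara → score 0.
Priya: beats Jonas, Mei, Yuki, and Zara → score 4.
Mei: beats Jonas and Yuki; loses to Priya and Zara → score 2.
Yuki: beats Jonas and Zara; loses to Priya and Mei → score 2.
Zara: beats Jonas and Mei; loses to Priya and Yuki → score 2.
Priya has the best pairwise record.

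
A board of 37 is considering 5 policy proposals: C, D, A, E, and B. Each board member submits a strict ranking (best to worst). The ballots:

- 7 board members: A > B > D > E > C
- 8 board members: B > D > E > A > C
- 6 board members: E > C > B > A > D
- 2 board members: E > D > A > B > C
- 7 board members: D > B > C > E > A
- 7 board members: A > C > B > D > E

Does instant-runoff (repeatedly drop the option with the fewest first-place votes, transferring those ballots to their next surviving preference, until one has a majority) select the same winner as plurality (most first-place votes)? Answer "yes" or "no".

no

Instant-runoff — R1 C 0, D 7, A 14, E 8, B 8 (C out); R2 D 7, A 14, E 8, B 8 (D out); R3 A 14, E 8, B 15 (E out); R4 A 16, B 21 (B winner). Winner: B.
Plurality — first-place votes: C 0, D 7, A 14, E 8, B 8. Winner: A.
The two methods disagree.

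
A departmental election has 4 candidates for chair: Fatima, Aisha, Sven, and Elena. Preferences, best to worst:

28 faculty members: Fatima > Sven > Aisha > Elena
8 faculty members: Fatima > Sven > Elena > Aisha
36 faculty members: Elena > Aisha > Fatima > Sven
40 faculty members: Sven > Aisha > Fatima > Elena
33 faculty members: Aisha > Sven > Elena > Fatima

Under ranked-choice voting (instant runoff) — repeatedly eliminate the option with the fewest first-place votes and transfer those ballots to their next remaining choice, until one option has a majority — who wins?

Sven

Round 1: Fatima 36, Aisha 33, Sven 40, Elena 36. Eliminate Aisha.
Round 2: Fatima 36, Sven 73, Elena 36. Sven has a majority.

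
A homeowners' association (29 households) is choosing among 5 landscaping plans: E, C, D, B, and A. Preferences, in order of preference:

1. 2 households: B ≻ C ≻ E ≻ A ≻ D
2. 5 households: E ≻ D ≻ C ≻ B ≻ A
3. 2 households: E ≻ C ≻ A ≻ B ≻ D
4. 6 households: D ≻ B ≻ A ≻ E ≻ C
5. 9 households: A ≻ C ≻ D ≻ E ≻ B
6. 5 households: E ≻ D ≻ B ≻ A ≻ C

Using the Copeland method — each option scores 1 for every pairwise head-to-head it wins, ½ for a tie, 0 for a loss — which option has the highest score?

D

E: beats C and B; loses to D and A → score 2.
C: beats B; loses to E, D, and A → score 1.
D: beats E, C, B, and A → score 4.
B: beats A; loses to E, C, and D → score 1.
A: beats E and C; loses to D and B → score 2.
D has the best pairwise record.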